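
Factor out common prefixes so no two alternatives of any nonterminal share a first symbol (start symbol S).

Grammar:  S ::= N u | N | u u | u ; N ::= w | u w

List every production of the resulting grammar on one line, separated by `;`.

S has alternatives sharing prefix 'N': factor to S → N S' with S' → u | ε.
S has alternatives sharing prefix 'u': factor to S → u S'' with S'' → u | ε.

S ::= N S' | u S''; N ::= w | u w; S' ::= u | ε; S'' ::= u | ε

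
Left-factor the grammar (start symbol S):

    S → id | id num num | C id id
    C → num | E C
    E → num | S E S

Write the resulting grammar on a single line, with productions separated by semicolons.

S has alternatives sharing prefix 'id': factor to S → id S' with S' → ε | num num.

S → C id id | id S'; C → num | E C; E → num | S E S; S' → ε | num num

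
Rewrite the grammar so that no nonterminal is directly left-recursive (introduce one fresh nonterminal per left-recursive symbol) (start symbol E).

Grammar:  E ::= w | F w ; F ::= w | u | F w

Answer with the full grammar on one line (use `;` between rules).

Directly left-recursive nonterminal: F.
For F: α = {w}, β = {w, u}. Rewrite as F → β F' and F' → α F' | ε.

E ::= w | F w; F ::= w F' | u F'; F' ::= w F' | ε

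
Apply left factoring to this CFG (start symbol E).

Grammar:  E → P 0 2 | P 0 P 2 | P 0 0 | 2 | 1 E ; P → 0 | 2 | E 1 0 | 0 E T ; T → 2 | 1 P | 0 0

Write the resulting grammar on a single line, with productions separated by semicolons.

E → 2 | 1 E | P 0 E'; P → 2 | E 1 0 | 0 P'; T → 2 | 1 P | 0 0; E' → 2 | P 2 | 0; P' → ε | E T

E has alternatives sharing prefix 'P 0': factor to E → P 0 E' with E' → 2 | P 2 | 0.
P has alternatives sharing prefix '0': factor to P → 0 P' with P' → ε | E T.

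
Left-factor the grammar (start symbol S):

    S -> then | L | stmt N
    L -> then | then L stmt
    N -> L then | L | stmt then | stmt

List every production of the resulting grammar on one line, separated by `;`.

S -> then | L | stmt N; L -> then L'; N -> L N' | stmt N''; L' -> ε | L stmt; N' -> then | ε; N'' -> then | ε

L has alternatives sharing prefix 'then': factor to L → then L' with L' → ε | L stmt.
N has alternatives sharing prefix 'L': factor to N → L N' with N' → then | ε.
N has alternatives sharing prefix 'stmt': factor to N → stmt N'' with N'' → then | ε.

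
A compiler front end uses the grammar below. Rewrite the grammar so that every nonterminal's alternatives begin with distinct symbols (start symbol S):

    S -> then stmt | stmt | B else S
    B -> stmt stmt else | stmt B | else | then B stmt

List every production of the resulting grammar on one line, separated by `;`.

B has alternatives sharing prefix 'stmt': factor to B → stmt B' with B' → stmt else | B.

S -> then stmt | stmt | B else S; B -> else | then B stmt | stmt B'; B' -> stmt else | B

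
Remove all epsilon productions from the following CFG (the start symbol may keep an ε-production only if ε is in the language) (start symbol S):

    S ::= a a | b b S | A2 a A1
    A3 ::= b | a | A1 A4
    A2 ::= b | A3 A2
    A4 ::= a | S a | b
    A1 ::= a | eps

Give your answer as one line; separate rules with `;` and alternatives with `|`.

S ::= a a | b b S | A2 a A1 | A2 a; A3 ::= b | a | A1 A4 | A4; A2 ::= b | A3 A2; A4 ::= a | S a | b; A1 ::= a

Nullable nonterminals: {A1}.
ε ∉ L(G), so no ε-production is kept.
Add the nullable-subset variants: S → A2 a A1 gives A2 a A1 | A2 a. A3 → A1 A4 gives A1 A4 | A4.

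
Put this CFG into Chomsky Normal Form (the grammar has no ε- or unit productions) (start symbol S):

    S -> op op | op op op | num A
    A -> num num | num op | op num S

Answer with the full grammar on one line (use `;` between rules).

Introduce a nonterminal for each terminal appearing in a rule of length ≥ 2: X1 → op, X2 → num.
Binarize each right-hand side of length ≥ 3 by chaining fresh nonterminals (Y1, Y2, …): affected rules were S → X1 X1 X1; A → X1 X2 S.

S -> X1 X1 | X1 Y1 | X2 A; A -> X2 X2 | X2 X1 | X1 Y2; X1 -> op; X2 -> num; Y1 -> X1 X1; Y2 -> X2 S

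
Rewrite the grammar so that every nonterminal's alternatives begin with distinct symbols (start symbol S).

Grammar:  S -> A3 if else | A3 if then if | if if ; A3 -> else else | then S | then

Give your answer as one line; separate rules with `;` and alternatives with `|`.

S has alternatives sharing prefix 'A3 if': factor to S → A3 if S' with S' → else | then if.
A3 has alternatives sharing prefix 'then': factor to A3 → then A3' with A3' → S | ε.

S -> if if | A3 if S'; A3 -> else else | then A3'; S' -> else | then if; A3' -> S | ε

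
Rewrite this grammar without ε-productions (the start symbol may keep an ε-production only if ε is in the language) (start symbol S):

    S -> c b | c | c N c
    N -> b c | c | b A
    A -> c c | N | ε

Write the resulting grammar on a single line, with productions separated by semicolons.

S -> c b | c | c N c; N -> b c | c | b A | b; A -> c c | N

The nullable symbols are {A}.
ε ∉ L(G), so no ε-production is kept.
For each production, add variants omitting each subset of nullable occurrences: N → b A gives b A | b.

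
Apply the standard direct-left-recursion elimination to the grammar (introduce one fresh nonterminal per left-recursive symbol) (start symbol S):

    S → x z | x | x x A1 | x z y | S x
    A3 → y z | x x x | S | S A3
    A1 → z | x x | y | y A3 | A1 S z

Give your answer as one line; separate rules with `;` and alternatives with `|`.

S → x z S' | x S' | x x A1 S' | x z y S'; A3 → y z | x x x | S | S A3; A1 → z A1' | x x A1' | y A1' | y A3 A1'; S' → x S' | ε; A1' → S z A1' | ε

Left recursion appears on S, A1.
For S: α = {x}, β = {x z, x, x x A1, x z y}. Rewrite as S → β S' and S' → α S' | ε.
For A1: α = {S z}, β = {z, x x, y, y A3}. Rewrite as A1 → β A1' and A1' → α A1' | ε.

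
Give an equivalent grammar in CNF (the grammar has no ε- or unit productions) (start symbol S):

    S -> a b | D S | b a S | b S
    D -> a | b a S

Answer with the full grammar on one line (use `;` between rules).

S -> X1 X2 | D S | X2 Y1 | X2 S; D -> a | X2 Y2; X1 -> a; X2 -> b; Y1 -> X1 S; Y2 -> X1 S

Introduce a nonterminal for each terminal appearing in a rule of length ≥ 2: X1 → a, X2 → b.
Binarize each right-hand side of length ≥ 3 by chaining fresh nonterminals (Y1, Y2, …): affected rules were S → X2 X1 S; D → X2 X1 S.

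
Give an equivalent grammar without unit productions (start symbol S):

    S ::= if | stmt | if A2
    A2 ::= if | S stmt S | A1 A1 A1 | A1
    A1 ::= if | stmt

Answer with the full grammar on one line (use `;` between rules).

Unit pairs: A2 ⇒* {A1}.
For each unit pair (A, B), copy every non-unit production of B to A, then drop all unit productions.

S ::= if | stmt | if A2; A2 ::= if | S stmt S | A1 A1 A1 | stmt; A1 ::= if | stmt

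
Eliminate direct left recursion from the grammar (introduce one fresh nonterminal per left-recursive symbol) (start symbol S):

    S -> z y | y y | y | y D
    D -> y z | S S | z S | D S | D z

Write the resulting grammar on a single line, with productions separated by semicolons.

S -> z y | y y | y | y D; D -> y z D' | S S D' | z S D'; D' -> S D' | z D' | ε

Left recursion appears on D.
For D: α = {S, z}, β = {y z, S S, z S}. Rewrite as D → β D' and D' → α D' | ε.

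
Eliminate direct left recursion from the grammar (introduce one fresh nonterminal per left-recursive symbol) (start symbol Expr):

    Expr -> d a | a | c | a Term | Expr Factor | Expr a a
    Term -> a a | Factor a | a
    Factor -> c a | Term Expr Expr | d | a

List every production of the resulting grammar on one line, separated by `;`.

Left recursion appears on Expr.
For Expr: α = {Factor, a a}, β = {d a, a, c, a Term}. Rewrite as Expr → β Expr1 and Expr1 → α Expr1 | ε.

Expr -> d a Expr1 | a Expr1 | c Expr1 | a Term Expr1; Term -> a a | Factor a | a; Factor -> c a | Term Expr Expr | d | a; Expr1 -> Factor Expr1 | a a Expr1 | epsilon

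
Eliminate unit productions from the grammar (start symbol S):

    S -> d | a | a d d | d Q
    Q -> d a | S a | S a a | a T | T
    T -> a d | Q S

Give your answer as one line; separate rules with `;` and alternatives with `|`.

S -> d | a | a d d | d Q; Q -> d a | S a | S a a | a T | a d | Q S; T -> a d | Q S

Unit pairs: Q ⇒* {T}.
For every A with A ⇒* B via unit rules, add B's non-unit alternatives to A; then delete every rule of the form X → Y.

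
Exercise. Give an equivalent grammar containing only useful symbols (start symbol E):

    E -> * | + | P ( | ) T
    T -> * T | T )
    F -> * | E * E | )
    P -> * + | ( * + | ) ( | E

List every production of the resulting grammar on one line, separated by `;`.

Generating nonterminals: {E, F, P}.
Reachable from E after that: {E, P}.
Removed useless symbols: {F, T} and every production mentioning them.

E -> * | + | P (; P -> * + | ( * + | ) ( | E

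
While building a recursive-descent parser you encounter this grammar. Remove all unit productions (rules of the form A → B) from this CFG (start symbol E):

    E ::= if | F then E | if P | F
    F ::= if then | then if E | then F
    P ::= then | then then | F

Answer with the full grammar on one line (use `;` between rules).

E ::= if | F then E | if P | if then | then if E | then F; F ::= if then | then if E | then F; P ::= if then | then if E | then F | then | then then

Unit pairs: E ⇒* {F}; P ⇒* {F}.
Replace each nonterminal's rules with the union of the non-unit rules of every nonterminal it unit-derives.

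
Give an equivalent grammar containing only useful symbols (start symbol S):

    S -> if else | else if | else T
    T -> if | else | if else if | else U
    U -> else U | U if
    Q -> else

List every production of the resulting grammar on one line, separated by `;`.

S -> if else | else if | else T; T -> if | else | if else if

Generating nonterminals: {Q, S, T}.
Reachable from S after that: {S, T}.
Removed useless symbols: {Q, U} and every production mentioning them.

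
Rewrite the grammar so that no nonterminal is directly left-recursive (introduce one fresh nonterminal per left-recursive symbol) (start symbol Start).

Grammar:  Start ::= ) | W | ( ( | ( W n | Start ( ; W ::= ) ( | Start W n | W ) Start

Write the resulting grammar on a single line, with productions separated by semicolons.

Start ::= ) Start1 | W Start1 | ( ( Start1 | ( W n Start1; W ::= ) ( W1 | Start W n W1; Start1 ::= ( Start1 | ε; W1 ::= ) Start W1 | ε

Start, W are directly left-recursive.
For Start: α = {(}, β = {), W, ( (, ( W n}. Rewrite as Start → β Start1 and Start1 → α Start1 | ε.
For W: α = {) Start}, β = {) (, Start W n}. Rewrite as W → β W1 and W1 → α W1 | ε.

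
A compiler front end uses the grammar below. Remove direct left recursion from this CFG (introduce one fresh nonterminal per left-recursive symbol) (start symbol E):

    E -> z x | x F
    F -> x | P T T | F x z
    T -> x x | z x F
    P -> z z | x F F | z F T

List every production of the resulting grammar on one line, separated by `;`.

E -> z x | x F; F -> x F' | P T T F'; T -> x x | z x F; P -> z z | x F F | z F T; F' -> x z F' | ε

Directly left-recursive nonterminal: F.
For F: α = {x z}, β = {x, P T T}. Rewrite as F → β F' and F' → α F' | ε.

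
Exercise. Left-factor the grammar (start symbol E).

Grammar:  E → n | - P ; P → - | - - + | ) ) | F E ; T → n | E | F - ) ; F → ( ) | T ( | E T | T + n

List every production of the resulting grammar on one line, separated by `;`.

P has alternatives sharing prefix '-': factor to P → - P' with P' → ε | - +.
F has alternatives sharing prefix 'T': factor to F → T F' with F' → ( | + n.

E → n | - P; P → ) ) | F E | - P'; T → n | E | F - ); F → ( ) | E T | T F'; P' → ε | - +; F' → ( | + n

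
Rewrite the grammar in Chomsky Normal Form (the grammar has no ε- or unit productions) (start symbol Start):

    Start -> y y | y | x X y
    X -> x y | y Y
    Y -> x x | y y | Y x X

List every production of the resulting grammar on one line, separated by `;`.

Start -> X1 X1 | y | X2 Y1; X -> X2 X1 | X1 Y; Y -> X2 X2 | X1 X1 | Y Y2; X1 -> y; X2 -> x; Y1 -> X X1; Y2 -> X2 X

Introduce a nonterminal for each terminal appearing in a rule of length ≥ 2: X1 → y, X2 → x.
Binarize each right-hand side of length ≥ 3 by chaining fresh nonterminals (Y1, Y2, …): affected rules were Start → X2 X X1; Y → Y X2 X.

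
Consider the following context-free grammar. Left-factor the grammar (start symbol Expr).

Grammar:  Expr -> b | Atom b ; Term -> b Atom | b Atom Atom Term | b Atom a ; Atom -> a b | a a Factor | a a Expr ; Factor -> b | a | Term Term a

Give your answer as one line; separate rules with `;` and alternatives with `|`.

Expr -> b | Atom b; Term -> b Atom Term1; Atom -> a Atom1; Factor -> b | a | Term Term a; Term1 -> ε | Atom Term | a; Atom1 -> b | a Atom11; Atom11 -> Factor | Expr

Term has alternatives sharing prefix 'b Atom': factor to Term → b Atom Term1 with Term1 → ε | Atom Term | a.
Atom has alternatives sharing prefix 'a': factor to Atom → a Atom1 with Atom1 → b | a Factor | a Expr.
Atom1 has alternatives sharing prefix 'a': factor to Atom1 → a Atom11 with Atom11 → Factor | Expr.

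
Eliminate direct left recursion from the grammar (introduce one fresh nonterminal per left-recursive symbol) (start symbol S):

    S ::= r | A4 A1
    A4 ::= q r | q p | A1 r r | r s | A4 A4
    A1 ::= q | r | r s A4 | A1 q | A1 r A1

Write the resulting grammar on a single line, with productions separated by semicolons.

A4, A1 are directly left-recursive.
For A4: α = {A4}, β = {q r, q p, A1 r r, r s}. Rewrite as A4 → β A4' and A4' → α A4' | ε.
For A1: α = {q, r A1}, β = {q, r, r s A4}. Rewrite as A1 → β A1' and A1' → α A1' | ε.

S ::= r | A4 A1; A4 ::= q r A4' | q p A4' | A1 r r A4' | r s A4'; A1 ::= q A1' | r A1' | r s A4 A1'; A4' ::= A4 A4' | ε; A1' ::= q A1' | r A1 A1' | ε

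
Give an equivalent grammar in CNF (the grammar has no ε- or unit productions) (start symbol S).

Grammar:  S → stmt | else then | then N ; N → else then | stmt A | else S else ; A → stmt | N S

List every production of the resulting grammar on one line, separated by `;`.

S → stmt | X1 X2 | X2 N; N → X1 X2 | X3 A | X1 Y1; A → stmt | N S; X1 → else; X2 → then; X3 → stmt; Y1 → S X1

Introduce a nonterminal for each terminal appearing in a rule of length ≥ 2: X1 → else, X2 → then, X3 → stmt.
Binarize each right-hand side of length ≥ 3 by chaining fresh nonterminals (Y1, Y2, …): affected rules were N → X1 S X1.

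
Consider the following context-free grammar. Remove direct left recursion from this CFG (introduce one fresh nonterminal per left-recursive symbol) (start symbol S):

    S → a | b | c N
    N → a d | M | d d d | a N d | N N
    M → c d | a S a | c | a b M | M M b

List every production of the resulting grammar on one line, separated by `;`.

S → a | b | c N; N → a d N' | M N' | d d d N' | a N d N'; M → c d M' | a S a M' | c M' | a b M M'; N' → N N' | ε; M' → M b M' | ε

Directly left-recursive nonterminals: N, M.
For N: α = {N}, β = {a d, M, d d d, a N d}. Rewrite as N → β N' and N' → α N' | ε.
For M: α = {M b}, β = {c d, a S a, c, a b M}. Rewrite as M → β M' and M' → α M' | ε.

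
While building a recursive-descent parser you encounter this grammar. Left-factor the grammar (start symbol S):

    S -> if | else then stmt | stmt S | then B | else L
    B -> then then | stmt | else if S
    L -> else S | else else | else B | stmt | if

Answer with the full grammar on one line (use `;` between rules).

S has alternatives sharing prefix 'else': factor to S → else S' with S' → then stmt | L.
L has alternatives sharing prefix 'else': factor to L → else L' with L' → S | else | B.

S -> if | stmt S | then B | else S'; B -> then then | stmt | else if S; L -> stmt | if | else L'; S' -> then stmt | L; L' -> S | else | B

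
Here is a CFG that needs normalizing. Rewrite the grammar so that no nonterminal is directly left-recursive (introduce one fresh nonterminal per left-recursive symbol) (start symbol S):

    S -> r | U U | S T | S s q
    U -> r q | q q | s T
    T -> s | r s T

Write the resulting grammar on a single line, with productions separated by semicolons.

S -> r S' | U U S'; U -> r q | q q | s T; T -> s | r s T; S' -> T S' | s q S' | ε

Directly left-recursive nonterminal: S.
For S: α = {T, s q}, β = {r, U U}. Rewrite as S → β S' and S' → α S' | ε.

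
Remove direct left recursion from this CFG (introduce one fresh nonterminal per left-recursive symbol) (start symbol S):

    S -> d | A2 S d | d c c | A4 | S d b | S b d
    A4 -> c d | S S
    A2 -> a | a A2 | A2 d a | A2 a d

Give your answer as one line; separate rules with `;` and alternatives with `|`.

Left recursion appears on S, A2.
For S: α = {d b, b d}, β = {d, A2 S d, d c c, A4}. Rewrite as S → β S' and S' → α S' | ε.
For A2: α = {d a, a d}, β = {a, a A2}. Rewrite as A2 → β A2' and A2' → α A2' | ε.

S -> d S' | A2 S d S' | d c c S' | A4 S'; A4 -> c d | S S; A2 -> a A2' | a A2 A2'; S' -> d b S' | b d S' | ε; A2' -> d a A2' | a d A2' | ε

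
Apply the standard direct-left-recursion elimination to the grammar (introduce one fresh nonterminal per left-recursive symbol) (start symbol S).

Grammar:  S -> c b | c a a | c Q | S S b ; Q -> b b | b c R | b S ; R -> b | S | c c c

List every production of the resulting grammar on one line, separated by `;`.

Directly left-recursive nonterminal: S.
For S: α = {S b}, β = {c b, c a a, c Q}. Rewrite as S → β S' and S' → α S' | ε.

S -> c b S' | c a a S' | c Q S'; Q -> b b | b c R | b S; R -> b | S | c c c; S' -> S b S' | epsilon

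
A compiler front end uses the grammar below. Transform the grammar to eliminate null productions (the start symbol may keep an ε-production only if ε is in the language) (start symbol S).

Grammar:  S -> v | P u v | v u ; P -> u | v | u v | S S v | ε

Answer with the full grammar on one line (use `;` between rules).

S -> v | P u v | u v | v u; P -> u | v | u v | S S v

The nullable symbols are {P}.
ε ∉ L(G), so no ε-production is kept.
For each production, add variants omitting each subset of nullable occurrences: S → P u v gives P u v | u v.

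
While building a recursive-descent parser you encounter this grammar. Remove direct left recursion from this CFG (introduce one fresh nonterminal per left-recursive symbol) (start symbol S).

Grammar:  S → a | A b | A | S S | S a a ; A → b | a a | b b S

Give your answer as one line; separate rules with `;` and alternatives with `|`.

Left recursion appears on S.
For S: α = {S, a a}, β = {a, A b, A}. Rewrite as S → β S' and S' → α S' | ε.

S → a S' | A b S' | A S'; A → b | a a | b b S; S' → S S' | a a S' | ε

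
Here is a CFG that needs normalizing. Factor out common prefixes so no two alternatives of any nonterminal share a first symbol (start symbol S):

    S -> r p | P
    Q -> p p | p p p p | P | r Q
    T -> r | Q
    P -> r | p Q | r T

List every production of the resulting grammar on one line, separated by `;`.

Q has alternatives sharing prefix 'p p': factor to Q → p p Q' with Q' → ε | p p.
P has alternatives sharing prefix 'r': factor to P → r P' with P' → ε | T.

S -> r p | P; Q -> P | r Q | p p Q'; T -> r | Q; P -> p Q | r P'; Q' -> eps | p p; P' -> eps | T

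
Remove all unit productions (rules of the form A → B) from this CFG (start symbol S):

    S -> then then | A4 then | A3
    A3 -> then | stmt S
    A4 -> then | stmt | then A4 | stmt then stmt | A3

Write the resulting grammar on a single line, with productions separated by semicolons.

S -> then then | A4 then | then | stmt S; A3 -> then | stmt S; A4 -> then | stmt | then A4 | stmt then stmt | stmt S

Unit pairs: A4 ⇒* {A3}; S ⇒* {A3}.
Replace each nonterminal's rules with the union of the non-unit rules of every nonterminal it unit-derives.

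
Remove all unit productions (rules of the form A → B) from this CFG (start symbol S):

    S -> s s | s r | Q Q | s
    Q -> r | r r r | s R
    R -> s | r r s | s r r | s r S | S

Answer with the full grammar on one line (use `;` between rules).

Unit pairs: R ⇒* {S}.
Replace each nonterminal's rules with the union of the non-unit rules of every nonterminal it unit-derives.

S -> s s | s r | Q Q | s; Q -> r | r r r | s R; R -> s s | s r | Q Q | s | r r s | s r r | s r S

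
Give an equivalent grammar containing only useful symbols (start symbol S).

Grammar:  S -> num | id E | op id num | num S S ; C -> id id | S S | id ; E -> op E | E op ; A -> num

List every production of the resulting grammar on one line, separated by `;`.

S -> num | op id num | num S S

Generating nonterminals: {A, C, S}.
Reachable from S after that: {S}.
Removed useless symbols: {A, C, E} and every production mentioning them.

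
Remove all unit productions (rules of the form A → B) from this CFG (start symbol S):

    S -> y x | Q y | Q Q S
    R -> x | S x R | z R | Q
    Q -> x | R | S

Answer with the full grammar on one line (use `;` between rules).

S -> y x | Q y | Q Q S; R -> x | y x | Q y | Q Q S | S x R | z R; Q -> x | S x R | z R | y x | Q y | Q Q S

Unit pairs: Q ⇒* {R, S}; R ⇒* {Q, S}.
Replace each nonterminal's rules with the union of the non-unit rules of every nonterminal it unit-derives.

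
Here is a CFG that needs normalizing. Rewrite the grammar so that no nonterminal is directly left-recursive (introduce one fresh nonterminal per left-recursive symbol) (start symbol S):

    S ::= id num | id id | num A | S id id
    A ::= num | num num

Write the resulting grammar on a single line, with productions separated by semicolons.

S ::= id num S' | id id S' | num A S'; A ::= num | num num; S' ::= id id S' | ε

S is directly left-recursive.
For S: α = {id id}, β = {id num, id id, num A}. Rewrite as S → β S' and S' → α S' | ε.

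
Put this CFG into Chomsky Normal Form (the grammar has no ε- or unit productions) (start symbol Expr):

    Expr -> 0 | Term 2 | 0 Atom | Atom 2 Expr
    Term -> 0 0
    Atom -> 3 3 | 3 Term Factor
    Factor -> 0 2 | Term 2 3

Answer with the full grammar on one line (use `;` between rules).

Expr -> 0 | Term X1 | X2 Atom | Atom Y1; Term -> X2 X2; Atom -> X3 X3 | X3 Y2; Factor -> X2 X1 | Term Y3; X1 -> 2; X2 -> 0; X3 -> 3; Y1 -> X1 Expr; Y2 -> Term Factor; Y3 -> X1 X3

Introduce a nonterminal for each terminal appearing in a rule of length ≥ 2: X1 → 2, X2 → 0, X3 → 3.
Binarize each right-hand side of length ≥ 3 by chaining fresh nonterminals (Y1, Y2, …): affected rules were Expr → Atom X1 Expr; Atom → X3 Term Factor; Factor → Term X1 X3.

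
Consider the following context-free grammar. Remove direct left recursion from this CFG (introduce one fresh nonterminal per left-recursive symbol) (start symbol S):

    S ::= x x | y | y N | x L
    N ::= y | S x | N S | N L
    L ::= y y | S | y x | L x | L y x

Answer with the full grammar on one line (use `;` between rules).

S ::= x x | y | y N | x L; N ::= y N' | S x N'; L ::= y y L' | S L' | y x L'; N' ::= S N' | L N' | ε; L' ::= x L' | y x L' | ε

N, L are directly left-recursive.
For N: α = {S, L}, β = {y, S x}. Rewrite as N → β N' and N' → α N' | ε.
For L: α = {x, y x}, β = {y y, S, y x}. Rewrite as L → β L' and L' → α L' | ε.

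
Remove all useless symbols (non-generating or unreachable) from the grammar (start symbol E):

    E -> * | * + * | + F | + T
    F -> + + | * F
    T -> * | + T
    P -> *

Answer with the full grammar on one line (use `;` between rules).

Generating nonterminals: {E, F, P, T}.
Reachable from E after that: {E, F, T}.
Removed useless symbols: {P} and every production mentioning them.

E -> * | * + * | + F | + T; F -> + + | * F; T -> * | + T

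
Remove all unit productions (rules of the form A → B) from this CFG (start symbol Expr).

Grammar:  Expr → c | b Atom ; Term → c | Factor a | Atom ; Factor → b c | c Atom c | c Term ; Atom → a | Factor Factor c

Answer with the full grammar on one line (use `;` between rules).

Expr → c | b Atom; Term → c | Factor a | a | Factor Factor c; Factor → b c | c Atom c | c Term; Atom → a | Factor Factor c

Unit pairs: Term ⇒* {Atom}.
For every A with A ⇒* B via unit rules, add B's non-unit alternatives to A; then delete every rule of the form X → Y.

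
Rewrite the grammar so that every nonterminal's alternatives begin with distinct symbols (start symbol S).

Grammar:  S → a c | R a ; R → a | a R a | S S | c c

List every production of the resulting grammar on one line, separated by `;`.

S → a c | R a; R → S S | c c | a R'; R' → ε | R a

R has alternatives sharing prefix 'a': factor to R → a R' with R' → ε | R a.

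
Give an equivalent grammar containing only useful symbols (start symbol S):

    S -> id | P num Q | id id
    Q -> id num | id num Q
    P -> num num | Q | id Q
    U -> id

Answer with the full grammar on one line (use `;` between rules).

S -> id | P num Q | id id; Q -> id num | id num Q; P -> num num | Q | id Q

Generating nonterminals: {P, Q, S, U}.
Reachable from S after that: {P, Q, S}.
Removed useless symbols: {U} and every production mentioning them.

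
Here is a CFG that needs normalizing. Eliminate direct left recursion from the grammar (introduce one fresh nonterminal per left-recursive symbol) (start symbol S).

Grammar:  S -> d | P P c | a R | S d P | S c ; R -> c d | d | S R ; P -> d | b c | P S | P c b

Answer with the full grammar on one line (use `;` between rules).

Left recursion appears on S, P.
For S: α = {d P, c}, β = {d, P P c, a R}. Rewrite as S → β S' and S' → α S' | ε.
For P: α = {S, c b}, β = {d, b c}. Rewrite as P → β P' and P' → α P' | ε.

S -> d S' | P P c S' | a R S'; R -> c d | d | S R; P -> d P' | b c P'; S' -> d P S' | c S' | ε; P' -> S P' | c b P' | ε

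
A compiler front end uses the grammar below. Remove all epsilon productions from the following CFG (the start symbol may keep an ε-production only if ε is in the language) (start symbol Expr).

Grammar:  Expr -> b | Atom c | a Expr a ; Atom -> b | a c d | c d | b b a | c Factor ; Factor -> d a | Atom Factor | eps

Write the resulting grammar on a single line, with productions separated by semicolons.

Expr -> b | Atom c | a Expr a; Atom -> b | a c d | c d | b b a | c Factor | c; Factor -> d a | Atom Factor | Atom

The nullable symbols are {Factor}.
ε ∉ L(G), so no ε-production is kept.
For each production, add variants omitting each subset of nullable occurrences: Atom → c Factor gives c Factor | c. Factor → Atom Factor gives Atom Factor | Atom.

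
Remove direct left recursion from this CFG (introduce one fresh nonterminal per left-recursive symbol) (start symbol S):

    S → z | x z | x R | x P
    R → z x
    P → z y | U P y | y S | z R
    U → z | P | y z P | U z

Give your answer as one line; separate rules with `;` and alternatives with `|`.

Left recursion appears on U.
For U: α = {z}, β = {z, P, y z P}. Rewrite as U → β U' and U' → α U' | ε.

S → z | x z | x R | x P; R → z x; P → z y | U P y | y S | z R; U → z U' | P U' | y z P U'; U' → z U' | ε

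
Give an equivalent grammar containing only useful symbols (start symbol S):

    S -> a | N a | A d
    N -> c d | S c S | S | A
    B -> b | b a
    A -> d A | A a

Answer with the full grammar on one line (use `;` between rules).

S -> a | N a; N -> c d | S c S | S

Generating nonterminals: {B, N, S}.
Reachable from S after that: {N, S}.
Removed useless symbols: {A, B} and every production mentioning them.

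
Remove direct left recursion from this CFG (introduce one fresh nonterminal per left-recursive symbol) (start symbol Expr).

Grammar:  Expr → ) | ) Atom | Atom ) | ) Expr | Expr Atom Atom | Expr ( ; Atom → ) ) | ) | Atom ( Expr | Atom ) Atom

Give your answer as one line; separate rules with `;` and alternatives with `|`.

Expr → ) Expr1 | ) Atom Expr1 | Atom ) Expr1 | ) Expr Expr1; Atom → ) ) Atom1 | ) Atom1; Expr1 → Atom Atom Expr1 | ( Expr1 | ε; Atom1 → ( Expr Atom1 | ) Atom Atom1 | ε

Expr, Atom are directly left-recursive.
For Expr: α = {Atom Atom, (}, β = {), ) Atom, Atom ), ) Expr}. Rewrite as Expr → β Expr1 and Expr1 → α Expr1 | ε.
For Atom: α = {( Expr, ) Atom}, β = {) ), )}. Rewrite as Atom → β Atom1 and Atom1 → α Atom1 | ε.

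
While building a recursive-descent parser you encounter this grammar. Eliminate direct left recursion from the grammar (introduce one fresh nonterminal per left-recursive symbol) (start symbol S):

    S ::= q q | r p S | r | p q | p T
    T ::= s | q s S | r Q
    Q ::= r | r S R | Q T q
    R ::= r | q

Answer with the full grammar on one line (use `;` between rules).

S ::= q q | r p S | r | p q | p T; T ::= s | q s S | r Q; Q ::= r Q' | r S R Q'; R ::= r | q; Q' ::= T q Q' | ε

Q is directly left-recursive.
For Q: α = {T q}, β = {r, r S R}. Rewrite as Q → β Q' and Q' → α Q' | ε.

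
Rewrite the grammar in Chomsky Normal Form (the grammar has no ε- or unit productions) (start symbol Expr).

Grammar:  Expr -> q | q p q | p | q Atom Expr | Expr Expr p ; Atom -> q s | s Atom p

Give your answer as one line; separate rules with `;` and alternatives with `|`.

Introduce a nonterminal for each terminal appearing in a rule of length ≥ 2: X1 → q, X2 → p, X3 → s.
Binarize each right-hand side of length ≥ 3 by chaining fresh nonterminals (Y1, Y2, …): affected rules were Expr → X1 X2 X1; Expr → X1 Atom Expr; Expr → Expr Expr X2; Atom → X3 Atom X2.

Expr -> q | X1 Y1 | p | X1 Y2 | Expr Y3; Atom -> X1 X3 | X3 Y4; X1 -> q; X2 -> p; X3 -> s; Y1 -> X2 X1; Y2 -> Atom Expr; Y3 -> Expr X2; Y4 -> Atom X2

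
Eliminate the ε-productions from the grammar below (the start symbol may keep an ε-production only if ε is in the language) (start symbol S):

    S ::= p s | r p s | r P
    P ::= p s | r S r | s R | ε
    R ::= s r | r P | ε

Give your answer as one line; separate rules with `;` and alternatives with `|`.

Nullable set = {P, R}.
ε ∉ L(G), so no ε-production is kept.
Expand every rule over subsets of its nullable positions: S → r P gives r P | r. P → s R gives s R | s. R → r P gives r P | r.

S ::= p s | r p s | r P | r; P ::= p s | r S r | s R | s; R ::= s r | r P | r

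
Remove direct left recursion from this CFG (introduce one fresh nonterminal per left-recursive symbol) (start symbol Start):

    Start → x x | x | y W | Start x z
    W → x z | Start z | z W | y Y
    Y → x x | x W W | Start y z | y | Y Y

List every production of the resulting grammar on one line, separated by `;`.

Start → x x Start1 | x Start1 | y W Start1; W → x z | Start z | z W | y Y; Y → x x Y1 | x W W Y1 | Start y z Y1 | y Y1; Start1 → x z Start1 | eps; Y1 → Y Y1 | eps

Directly left-recursive nonterminals: Start, Y.
For Start: α = {x z}, β = {x x, x, y W}. Rewrite as Start → β Start1 and Start1 → α Start1 | ε.
For Y: α = {Y}, β = {x x, x W W, Start y z, y}. Rewrite as Y → β Y1 and Y1 → α Y1 | ε.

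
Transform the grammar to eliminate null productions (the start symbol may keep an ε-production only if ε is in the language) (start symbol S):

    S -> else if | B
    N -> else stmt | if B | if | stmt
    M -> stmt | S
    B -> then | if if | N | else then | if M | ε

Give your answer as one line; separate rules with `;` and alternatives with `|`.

The nullable symbols are {B, M, S}.
ε ∈ L(G) since S is nullable, so keep S → ε.
For each production, add variants omitting each subset of nullable occurrences: N → if B gives if B | if. B → if M gives if M | if.

S -> else if | B | ε; N -> else stmt | if B | if | stmt; M -> stmt | S; B -> then | if if | N | else then | if M | if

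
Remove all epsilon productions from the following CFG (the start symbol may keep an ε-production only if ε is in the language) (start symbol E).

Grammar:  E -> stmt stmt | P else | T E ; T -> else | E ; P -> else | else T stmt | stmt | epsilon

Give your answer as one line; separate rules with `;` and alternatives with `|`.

Nullable set = {P}.
ε ∉ L(G), so no ε-production is kept.
For each production, add variants omitting each subset of nullable occurrences: E → P else gives P else | else.

E -> stmt stmt | P else | else | T E; T -> else | E; P -> else | else T stmt | stmt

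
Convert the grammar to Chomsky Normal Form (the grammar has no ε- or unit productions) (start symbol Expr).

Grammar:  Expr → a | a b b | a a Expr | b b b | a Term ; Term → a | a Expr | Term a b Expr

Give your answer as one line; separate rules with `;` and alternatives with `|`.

Introduce a nonterminal for each terminal appearing in a rule of length ≥ 2: X1 → a, X2 → b.
Binarize each right-hand side of length ≥ 3 by chaining fresh nonterminals (Y1, Y2, …): affected rules were Expr → X1 X2 X2; Expr → X1 X1 Expr; Expr → X2 X2 X2; Term → Term X1 X2 Expr.

Expr → a | X1 Y1 | X1 Y2 | X2 Y3 | X1 Term; Term → a | X1 Expr | Term Y4; X1 → a; X2 → b; Y1 → X2 X2; Y2 → X1 Expr; Y3 → X2 X2; Y4 → X1 Y5; Y5 → X2 Expr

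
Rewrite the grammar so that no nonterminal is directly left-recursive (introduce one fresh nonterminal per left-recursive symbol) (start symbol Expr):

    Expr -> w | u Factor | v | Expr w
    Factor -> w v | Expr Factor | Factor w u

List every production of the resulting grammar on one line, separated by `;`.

Expr -> w Expr1 | u Factor Expr1 | v Expr1; Factor -> w v Factor1 | Expr Factor Factor1; Expr1 -> w Expr1 | epsilon; Factor1 -> w u Factor1 | epsilon

Expr, Factor are directly left-recursive.
For Expr: α = {w}, β = {w, u Factor, v}. Rewrite as Expr → β Expr1 and Expr1 → α Expr1 | ε.
For Factor: α = {w u}, β = {w v, Expr Factor}. Rewrite as Factor → β Factor1 and Factor1 → α Factor1 | ε.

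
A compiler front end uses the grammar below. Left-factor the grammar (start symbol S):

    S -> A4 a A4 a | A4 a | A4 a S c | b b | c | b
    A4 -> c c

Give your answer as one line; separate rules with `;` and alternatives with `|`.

S has alternatives sharing prefix 'A4 a': factor to S → A4 a S' with S' → A4 a | ε | S c.
S has alternatives sharing prefix 'b': factor to S → b S'' with S'' → b | ε.

S -> c | A4 a S' | b S''; A4 -> c c; S' -> A4 a | ε | S c; S'' -> b | ε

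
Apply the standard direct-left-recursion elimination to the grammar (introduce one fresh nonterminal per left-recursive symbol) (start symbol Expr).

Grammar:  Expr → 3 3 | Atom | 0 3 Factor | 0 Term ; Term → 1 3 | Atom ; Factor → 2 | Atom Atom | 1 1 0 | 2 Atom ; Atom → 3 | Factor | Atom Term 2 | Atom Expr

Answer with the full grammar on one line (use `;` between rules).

Directly left-recursive nonterminal: Atom.
For Atom: α = {Term 2, Expr}, β = {3, Factor}. Rewrite as Atom → β Atom1 and Atom1 → α Atom1 | ε.

Expr → 3 3 | Atom | 0 3 Factor | 0 Term; Term → 1 3 | Atom; Factor → 2 | Atom Atom | 1 1 0 | 2 Atom; Atom → 3 Atom1 | Factor Atom1; Atom1 → Term 2 Atom1 | Expr Atom1 | eps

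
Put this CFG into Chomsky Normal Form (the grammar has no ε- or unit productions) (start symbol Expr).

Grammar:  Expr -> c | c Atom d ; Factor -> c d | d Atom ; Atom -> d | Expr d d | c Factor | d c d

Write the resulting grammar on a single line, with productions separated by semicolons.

Expr -> c | X1 Y1; Factor -> X1 X2 | X2 Atom; Atom -> d | Expr Y2 | X1 Factor | X2 Y3; X1 -> c; X2 -> d; Y1 -> Atom X2; Y2 -> X2 X2; Y3 -> X1 X2

Introduce a nonterminal for each terminal appearing in a rule of length ≥ 2: X1 → c, X2 → d.
Binarize each right-hand side of length ≥ 3 by chaining fresh nonterminals (Y1, Y2, …): affected rules were Expr → X1 Atom X2; Atom → Expr X2 X2; Atom → X2 X1 X2.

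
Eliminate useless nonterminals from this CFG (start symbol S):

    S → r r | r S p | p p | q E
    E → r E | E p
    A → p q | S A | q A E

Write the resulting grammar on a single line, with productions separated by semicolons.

Generating nonterminals: {A, S}.
Reachable from S after that: {S}.
Removed useless symbols: {A, E} and every production mentioning them.

S → r r | r S p | p p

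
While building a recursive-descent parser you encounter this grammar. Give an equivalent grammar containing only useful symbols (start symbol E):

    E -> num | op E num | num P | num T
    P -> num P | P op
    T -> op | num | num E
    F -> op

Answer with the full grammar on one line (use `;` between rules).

Generating nonterminals: {E, F, T}.
Reachable from E after that: {E, T}.
Removed useless symbols: {F, P} and every production mentioning them.

E -> num | op E num | num T; T -> op | num | num E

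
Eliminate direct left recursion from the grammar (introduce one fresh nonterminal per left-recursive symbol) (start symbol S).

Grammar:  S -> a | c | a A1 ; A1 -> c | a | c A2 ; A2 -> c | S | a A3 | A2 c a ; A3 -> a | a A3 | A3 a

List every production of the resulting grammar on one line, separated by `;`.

A2, A3 are directly left-recursive.
For A2: α = {c a}, β = {c, S, a A3}. Rewrite as A2 → β A2' and A2' → α A2' | ε.
For A3: α = {a}, β = {a, a A3}. Rewrite as A3 → β A3' and A3' → α A3' | ε.

S -> a | c | a A1; A1 -> c | a | c A2; A2 -> c A2' | S A2' | a A3 A2'; A3 -> a A3' | a A3 A3'; A2' -> c a A2' | ε; A3' -> a A3' | ε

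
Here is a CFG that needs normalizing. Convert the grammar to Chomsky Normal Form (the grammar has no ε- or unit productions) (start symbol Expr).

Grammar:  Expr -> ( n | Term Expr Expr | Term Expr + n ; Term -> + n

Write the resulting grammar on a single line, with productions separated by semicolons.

Introduce a nonterminal for each terminal appearing in a rule of length ≥ 2: X1 → (, X2 → n, X3 → +.
Binarize each right-hand side of length ≥ 3 by chaining fresh nonterminals (Y1, Y2, …): affected rules were Expr → Term Expr Expr; Expr → Term Expr X3 X2.

Expr -> X1 X2 | Term Y1 | Term Y2; Term -> X3 X2; X1 -> (; X2 -> n; X3 -> +; Y1 -> Expr Expr; Y2 -> Expr Y3; Y3 -> X3 X2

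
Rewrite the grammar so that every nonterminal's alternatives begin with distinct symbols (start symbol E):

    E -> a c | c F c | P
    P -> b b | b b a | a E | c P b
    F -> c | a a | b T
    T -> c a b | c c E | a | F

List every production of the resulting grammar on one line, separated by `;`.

E -> a c | c F c | P; P -> a E | c P b | b b P'; F -> c | a a | b T; T -> a | F | c T'; P' -> ε | a; T' -> a b | c E

P has alternatives sharing prefix 'b b': factor to P → b b P' with P' → ε | a.
T has alternatives sharing prefix 'c': factor to T → c T' with T' → a b | c E.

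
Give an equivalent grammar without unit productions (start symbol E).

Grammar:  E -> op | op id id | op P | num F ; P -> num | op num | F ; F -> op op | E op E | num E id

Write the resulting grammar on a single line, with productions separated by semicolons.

Unit pairs: P ⇒* {F}.
Replace each nonterminal's rules with the union of the non-unit rules of every nonterminal it unit-derives.

E -> op | op id id | op P | num F; P -> op op | E op E | num E id | num | op num; F -> op op | E op E | num E id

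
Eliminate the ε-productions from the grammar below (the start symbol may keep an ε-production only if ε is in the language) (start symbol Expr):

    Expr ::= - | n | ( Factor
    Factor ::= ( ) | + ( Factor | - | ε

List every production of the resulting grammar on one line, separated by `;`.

Expr ::= - | n | ( Factor | (; Factor ::= ( ) | + ( Factor | + ( | -

Nullable set = {Factor}.
ε ∉ L(G), so no ε-production is kept.
Add the nullable-subset variants: Expr → ( Factor gives ( Factor | (. Factor → + ( Factor gives + ( Factor | + (.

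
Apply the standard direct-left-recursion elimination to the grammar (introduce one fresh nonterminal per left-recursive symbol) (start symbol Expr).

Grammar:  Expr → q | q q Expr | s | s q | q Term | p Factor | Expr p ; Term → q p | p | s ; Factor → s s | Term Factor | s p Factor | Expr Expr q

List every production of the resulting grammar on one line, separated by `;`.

Expr is directly left-recursive.
For Expr: α = {p}, β = {q, q q Expr, s, s q, q Term, p Factor}. Rewrite as Expr → β Expr1 and Expr1 → α Expr1 | ε.

Expr → q Expr1 | q q Expr Expr1 | s Expr1 | s q Expr1 | q Term Expr1 | p Factor Expr1; Term → q p | p | s; Factor → s s | Term Factor | s p Factor | Expr Expr q; Expr1 → p Expr1 | epsilon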